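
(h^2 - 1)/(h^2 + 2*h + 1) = (h - 1)/(h + 1)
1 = 1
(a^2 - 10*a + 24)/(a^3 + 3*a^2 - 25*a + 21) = (a^2 - 10*a + 24)/(a^3 + 3*a^2 - 25*a + 21)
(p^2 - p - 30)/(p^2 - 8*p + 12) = (p + 5)/(p - 2)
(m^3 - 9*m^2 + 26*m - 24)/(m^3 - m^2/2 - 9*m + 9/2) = 2*(m^2 - 6*m + 8)/(2*m^2 + 5*m - 3)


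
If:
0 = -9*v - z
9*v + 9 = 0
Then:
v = -1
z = 9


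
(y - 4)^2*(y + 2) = y^3 - 6*y^2 + 32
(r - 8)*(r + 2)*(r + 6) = r^3 - 52*r - 96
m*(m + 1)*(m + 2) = m^3 + 3*m^2 + 2*m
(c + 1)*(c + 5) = c^2 + 6*c + 5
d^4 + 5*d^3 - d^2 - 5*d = d*(d - 1)*(d + 1)*(d + 5)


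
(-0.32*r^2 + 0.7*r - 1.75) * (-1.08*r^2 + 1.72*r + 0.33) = 0.3456*r^4 - 1.3064*r^3 + 2.9884*r^2 - 2.779*r - 0.5775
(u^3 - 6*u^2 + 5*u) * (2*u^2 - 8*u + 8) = 2*u^5 - 20*u^4 + 66*u^3 - 88*u^2 + 40*u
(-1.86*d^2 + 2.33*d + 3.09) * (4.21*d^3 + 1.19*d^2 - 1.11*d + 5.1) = -7.8306*d^5 + 7.5959*d^4 + 17.8462*d^3 - 8.3952*d^2 + 8.4531*d + 15.759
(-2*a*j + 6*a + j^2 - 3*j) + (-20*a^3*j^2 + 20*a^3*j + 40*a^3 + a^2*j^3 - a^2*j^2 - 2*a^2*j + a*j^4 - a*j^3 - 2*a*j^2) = -20*a^3*j^2 + 20*a^3*j + 40*a^3 + a^2*j^3 - a^2*j^2 - 2*a^2*j + a*j^4 - a*j^3 - 2*a*j^2 - 2*a*j + 6*a + j^2 - 3*j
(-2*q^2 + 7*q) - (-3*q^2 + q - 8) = q^2 + 6*q + 8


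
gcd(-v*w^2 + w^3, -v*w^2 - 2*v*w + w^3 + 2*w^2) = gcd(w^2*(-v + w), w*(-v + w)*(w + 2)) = v*w - w^2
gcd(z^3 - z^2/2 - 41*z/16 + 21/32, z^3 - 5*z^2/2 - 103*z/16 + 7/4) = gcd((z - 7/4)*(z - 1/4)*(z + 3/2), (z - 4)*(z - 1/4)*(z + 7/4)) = z - 1/4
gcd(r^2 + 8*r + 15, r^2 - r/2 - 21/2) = r + 3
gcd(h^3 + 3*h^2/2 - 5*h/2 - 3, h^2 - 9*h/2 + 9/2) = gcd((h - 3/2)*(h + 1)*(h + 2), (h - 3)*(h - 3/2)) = h - 3/2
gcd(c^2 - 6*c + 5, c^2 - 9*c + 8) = c - 1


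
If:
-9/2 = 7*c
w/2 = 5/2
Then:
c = -9/14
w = 5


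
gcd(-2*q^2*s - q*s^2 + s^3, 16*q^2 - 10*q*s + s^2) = 2*q - s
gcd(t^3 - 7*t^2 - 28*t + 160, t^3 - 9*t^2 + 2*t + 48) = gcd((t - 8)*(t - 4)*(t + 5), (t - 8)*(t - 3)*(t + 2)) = t - 8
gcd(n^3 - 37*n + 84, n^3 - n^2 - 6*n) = n - 3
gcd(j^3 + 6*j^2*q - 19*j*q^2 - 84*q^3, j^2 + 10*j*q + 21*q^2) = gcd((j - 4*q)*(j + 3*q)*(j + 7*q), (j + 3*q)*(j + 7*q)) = j^2 + 10*j*q + 21*q^2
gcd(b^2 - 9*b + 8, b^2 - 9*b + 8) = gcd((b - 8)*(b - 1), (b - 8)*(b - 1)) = b^2 - 9*b + 8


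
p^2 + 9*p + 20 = (p + 4)*(p + 5)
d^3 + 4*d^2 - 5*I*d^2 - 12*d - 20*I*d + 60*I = (d - 2)*(d + 6)*(d - 5*I)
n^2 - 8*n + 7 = (n - 7)*(n - 1)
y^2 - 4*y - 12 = (y - 6)*(y + 2)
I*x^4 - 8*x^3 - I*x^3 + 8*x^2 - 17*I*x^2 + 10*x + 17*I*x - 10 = (x + I)*(x + 2*I)*(x + 5*I)*(I*x - I)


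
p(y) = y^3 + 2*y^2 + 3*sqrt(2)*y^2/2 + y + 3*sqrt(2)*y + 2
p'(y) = 3*y^2 + 4*y + 3*sqrt(2)*y + 1 + 3*sqrt(2)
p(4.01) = 153.78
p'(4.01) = 86.54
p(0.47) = 5.48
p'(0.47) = 9.78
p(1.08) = 13.73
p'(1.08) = 17.64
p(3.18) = 92.51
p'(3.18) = 61.79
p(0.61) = 6.96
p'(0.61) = 11.39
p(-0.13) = 1.39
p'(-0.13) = 4.22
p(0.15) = 2.88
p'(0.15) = 6.55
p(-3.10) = -4.44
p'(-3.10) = 8.52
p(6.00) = 397.82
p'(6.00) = 162.70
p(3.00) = 81.82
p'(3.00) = 56.97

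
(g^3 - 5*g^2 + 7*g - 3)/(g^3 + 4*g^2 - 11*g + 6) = (g - 3)/(g + 6)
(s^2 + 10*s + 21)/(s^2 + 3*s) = (s + 7)/s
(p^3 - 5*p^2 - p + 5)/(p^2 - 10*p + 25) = (p^2 - 1)/(p - 5)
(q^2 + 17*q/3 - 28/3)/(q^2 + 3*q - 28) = (q - 4/3)/(q - 4)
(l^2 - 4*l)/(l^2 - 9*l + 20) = l/(l - 5)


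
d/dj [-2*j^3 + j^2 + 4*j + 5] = -6*j^2 + 2*j + 4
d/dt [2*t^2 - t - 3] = 4*t - 1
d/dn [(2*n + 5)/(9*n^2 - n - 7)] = (18*n^2 - 2*n - (2*n + 5)*(18*n - 1) - 14)/(-9*n^2 + n + 7)^2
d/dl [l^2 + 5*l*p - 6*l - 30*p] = 2*l + 5*p - 6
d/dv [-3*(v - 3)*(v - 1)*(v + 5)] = -9*v^2 - 6*v + 51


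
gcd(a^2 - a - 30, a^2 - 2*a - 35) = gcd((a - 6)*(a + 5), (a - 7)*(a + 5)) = a + 5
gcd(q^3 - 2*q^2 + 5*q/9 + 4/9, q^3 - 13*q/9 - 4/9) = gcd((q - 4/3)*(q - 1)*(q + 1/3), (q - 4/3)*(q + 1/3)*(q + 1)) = q^2 - q - 4/9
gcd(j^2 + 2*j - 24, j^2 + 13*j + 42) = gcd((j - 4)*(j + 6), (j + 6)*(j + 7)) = j + 6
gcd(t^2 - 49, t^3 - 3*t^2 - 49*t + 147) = t^2 - 49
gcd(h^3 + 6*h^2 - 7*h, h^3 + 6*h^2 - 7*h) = h^3 + 6*h^2 - 7*h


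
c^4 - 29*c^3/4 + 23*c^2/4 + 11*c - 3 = (c - 6)*(c - 2)*(c - 1/4)*(c + 1)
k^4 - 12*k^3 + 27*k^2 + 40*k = k*(k - 8)*(k - 5)*(k + 1)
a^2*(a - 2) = a^3 - 2*a^2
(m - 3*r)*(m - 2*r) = m^2 - 5*m*r + 6*r^2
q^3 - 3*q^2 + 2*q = q*(q - 2)*(q - 1)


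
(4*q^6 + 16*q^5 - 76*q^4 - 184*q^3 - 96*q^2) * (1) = 4*q^6 + 16*q^5 - 76*q^4 - 184*q^3 - 96*q^2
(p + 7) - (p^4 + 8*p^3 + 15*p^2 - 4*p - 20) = -p^4 - 8*p^3 - 15*p^2 + 5*p + 27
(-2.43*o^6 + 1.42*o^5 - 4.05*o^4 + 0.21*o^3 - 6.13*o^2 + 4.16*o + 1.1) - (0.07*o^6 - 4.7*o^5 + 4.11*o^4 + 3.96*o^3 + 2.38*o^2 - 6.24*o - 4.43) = -2.5*o^6 + 6.12*o^5 - 8.16*o^4 - 3.75*o^3 - 8.51*o^2 + 10.4*o + 5.53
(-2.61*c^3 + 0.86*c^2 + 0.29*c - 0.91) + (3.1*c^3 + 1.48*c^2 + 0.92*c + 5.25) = 0.49*c^3 + 2.34*c^2 + 1.21*c + 4.34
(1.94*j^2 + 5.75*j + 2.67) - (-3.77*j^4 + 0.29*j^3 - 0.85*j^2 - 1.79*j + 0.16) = 3.77*j^4 - 0.29*j^3 + 2.79*j^2 + 7.54*j + 2.51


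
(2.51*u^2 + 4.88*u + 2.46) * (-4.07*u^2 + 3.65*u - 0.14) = -10.2157*u^4 - 10.7001*u^3 + 7.4484*u^2 + 8.2958*u - 0.3444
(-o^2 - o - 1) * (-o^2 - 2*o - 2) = o^4 + 3*o^3 + 5*o^2 + 4*o + 2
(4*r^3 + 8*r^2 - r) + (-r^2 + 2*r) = 4*r^3 + 7*r^2 + r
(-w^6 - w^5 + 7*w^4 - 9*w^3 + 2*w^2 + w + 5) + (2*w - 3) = -w^6 - w^5 + 7*w^4 - 9*w^3 + 2*w^2 + 3*w + 2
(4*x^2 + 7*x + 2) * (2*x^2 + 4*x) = 8*x^4 + 30*x^3 + 32*x^2 + 8*x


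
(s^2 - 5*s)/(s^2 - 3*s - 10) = s/(s + 2)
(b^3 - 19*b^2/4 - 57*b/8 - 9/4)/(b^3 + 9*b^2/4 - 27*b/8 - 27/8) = (2*b^2 - 11*b - 6)/(2*b^2 + 3*b - 9)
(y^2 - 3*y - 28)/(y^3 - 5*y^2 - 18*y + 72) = (y - 7)/(y^2 - 9*y + 18)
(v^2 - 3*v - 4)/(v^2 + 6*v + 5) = (v - 4)/(v + 5)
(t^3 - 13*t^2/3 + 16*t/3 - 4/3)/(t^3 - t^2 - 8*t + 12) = (t - 1/3)/(t + 3)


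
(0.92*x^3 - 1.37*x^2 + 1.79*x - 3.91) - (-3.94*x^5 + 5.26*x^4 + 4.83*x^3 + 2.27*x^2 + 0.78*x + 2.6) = 3.94*x^5 - 5.26*x^4 - 3.91*x^3 - 3.64*x^2 + 1.01*x - 6.51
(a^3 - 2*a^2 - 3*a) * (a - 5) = a^4 - 7*a^3 + 7*a^2 + 15*a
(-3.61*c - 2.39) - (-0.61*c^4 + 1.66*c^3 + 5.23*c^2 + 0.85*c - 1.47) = 0.61*c^4 - 1.66*c^3 - 5.23*c^2 - 4.46*c - 0.92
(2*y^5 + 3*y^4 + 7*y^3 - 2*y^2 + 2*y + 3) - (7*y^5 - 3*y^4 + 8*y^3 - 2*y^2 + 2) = -5*y^5 + 6*y^4 - y^3 + 2*y + 1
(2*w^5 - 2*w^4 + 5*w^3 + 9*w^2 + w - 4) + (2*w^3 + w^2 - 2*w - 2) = 2*w^5 - 2*w^4 + 7*w^3 + 10*w^2 - w - 6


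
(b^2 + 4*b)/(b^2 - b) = (b + 4)/(b - 1)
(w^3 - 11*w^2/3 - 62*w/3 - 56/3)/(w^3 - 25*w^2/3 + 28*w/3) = (3*w^2 + 10*w + 8)/(w*(3*w - 4))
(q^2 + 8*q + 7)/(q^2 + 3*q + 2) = (q + 7)/(q + 2)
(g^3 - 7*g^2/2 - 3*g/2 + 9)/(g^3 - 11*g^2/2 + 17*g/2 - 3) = (2*g + 3)/(2*g - 1)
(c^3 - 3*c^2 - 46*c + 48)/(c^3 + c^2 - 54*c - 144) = (c - 1)/(c + 3)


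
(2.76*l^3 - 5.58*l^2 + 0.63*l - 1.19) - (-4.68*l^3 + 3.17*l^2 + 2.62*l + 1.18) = 7.44*l^3 - 8.75*l^2 - 1.99*l - 2.37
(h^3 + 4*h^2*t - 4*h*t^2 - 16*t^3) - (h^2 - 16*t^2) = h^3 + 4*h^2*t - h^2 - 4*h*t^2 - 16*t^3 + 16*t^2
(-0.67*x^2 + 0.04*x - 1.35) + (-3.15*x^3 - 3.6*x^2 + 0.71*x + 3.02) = -3.15*x^3 - 4.27*x^2 + 0.75*x + 1.67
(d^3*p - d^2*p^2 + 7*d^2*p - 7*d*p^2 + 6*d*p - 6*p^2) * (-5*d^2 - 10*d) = -5*d^5*p + 5*d^4*p^2 - 45*d^4*p + 45*d^3*p^2 - 100*d^3*p + 100*d^2*p^2 - 60*d^2*p + 60*d*p^2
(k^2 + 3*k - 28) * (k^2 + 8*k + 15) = k^4 + 11*k^3 + 11*k^2 - 179*k - 420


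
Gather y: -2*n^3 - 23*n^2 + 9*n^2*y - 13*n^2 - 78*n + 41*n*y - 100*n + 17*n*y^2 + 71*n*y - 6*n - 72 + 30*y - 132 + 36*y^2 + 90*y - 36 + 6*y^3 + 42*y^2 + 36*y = -2*n^3 - 36*n^2 - 184*n + 6*y^3 + y^2*(17*n + 78) + y*(9*n^2 + 112*n + 156) - 240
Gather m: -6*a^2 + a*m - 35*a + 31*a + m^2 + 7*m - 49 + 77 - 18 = -6*a^2 - 4*a + m^2 + m*(a + 7) + 10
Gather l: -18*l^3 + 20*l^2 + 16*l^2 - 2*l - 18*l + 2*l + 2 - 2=-18*l^3 + 36*l^2 - 18*l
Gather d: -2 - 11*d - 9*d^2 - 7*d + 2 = -9*d^2 - 18*d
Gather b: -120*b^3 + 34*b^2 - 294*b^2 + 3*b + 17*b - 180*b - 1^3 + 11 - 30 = -120*b^3 - 260*b^2 - 160*b - 20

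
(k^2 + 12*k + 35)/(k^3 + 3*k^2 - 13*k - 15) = (k + 7)/(k^2 - 2*k - 3)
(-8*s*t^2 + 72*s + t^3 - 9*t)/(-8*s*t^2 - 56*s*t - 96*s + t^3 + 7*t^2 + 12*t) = (t - 3)/(t + 4)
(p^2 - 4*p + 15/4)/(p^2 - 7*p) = (p^2 - 4*p + 15/4)/(p*(p - 7))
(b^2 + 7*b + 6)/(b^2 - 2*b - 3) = (b + 6)/(b - 3)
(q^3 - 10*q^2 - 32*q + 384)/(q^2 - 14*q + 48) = (q^2 - 2*q - 48)/(q - 6)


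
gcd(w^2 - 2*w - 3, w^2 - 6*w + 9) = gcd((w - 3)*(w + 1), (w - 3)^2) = w - 3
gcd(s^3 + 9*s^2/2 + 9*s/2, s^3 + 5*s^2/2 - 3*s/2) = s^2 + 3*s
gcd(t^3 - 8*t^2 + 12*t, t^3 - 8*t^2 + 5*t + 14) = t - 2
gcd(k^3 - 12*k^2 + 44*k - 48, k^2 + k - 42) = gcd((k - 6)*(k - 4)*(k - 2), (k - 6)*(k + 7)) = k - 6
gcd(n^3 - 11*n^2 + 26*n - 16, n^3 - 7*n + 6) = n^2 - 3*n + 2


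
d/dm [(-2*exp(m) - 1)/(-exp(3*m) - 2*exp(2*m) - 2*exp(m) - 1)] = (-4*exp(2*m) - 7*exp(m) - 4)*exp(2*m)/(exp(6*m) + 4*exp(5*m) + 8*exp(4*m) + 10*exp(3*m) + 8*exp(2*m) + 4*exp(m) + 1)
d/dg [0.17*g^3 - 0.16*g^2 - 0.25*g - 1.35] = 0.51*g^2 - 0.32*g - 0.25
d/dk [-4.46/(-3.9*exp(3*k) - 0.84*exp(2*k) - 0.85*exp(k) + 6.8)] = (-52.182*exp(2*k) - 7.4928*exp(k) - 3.791)*exp(k)/(3.9*exp(3*k) + 0.84*exp(2*k) + 0.85*exp(k) - 6.8)^2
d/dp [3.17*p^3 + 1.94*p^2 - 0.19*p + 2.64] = 9.51*p^2 + 3.88*p - 0.19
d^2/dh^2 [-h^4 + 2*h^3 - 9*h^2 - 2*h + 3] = -12*h^2 + 12*h - 18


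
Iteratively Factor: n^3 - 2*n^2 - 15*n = (n - 5)*(n^2 + 3*n) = n*(n - 5)*(n + 3)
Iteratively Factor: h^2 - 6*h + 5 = (h - 5)*(h - 1)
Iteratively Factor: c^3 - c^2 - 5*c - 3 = (c + 1)*(c^2 - 2*c - 3) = (c + 1)^2*(c - 3)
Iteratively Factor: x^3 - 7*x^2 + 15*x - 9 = (x - 1)*(x^2 - 6*x + 9) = (x - 3)*(x - 1)*(x - 3)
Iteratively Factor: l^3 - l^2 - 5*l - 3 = (l + 1)*(l^2 - 2*l - 3) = (l - 3)*(l + 1)*(l + 1)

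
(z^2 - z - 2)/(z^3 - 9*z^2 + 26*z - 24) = (z + 1)/(z^2 - 7*z + 12)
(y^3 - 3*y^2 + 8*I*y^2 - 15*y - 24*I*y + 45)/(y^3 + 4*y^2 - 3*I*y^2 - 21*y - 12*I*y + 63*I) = (y^2 + 8*I*y - 15)/(y^2 + y*(7 - 3*I) - 21*I)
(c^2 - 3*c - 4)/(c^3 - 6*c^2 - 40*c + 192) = (c + 1)/(c^2 - 2*c - 48)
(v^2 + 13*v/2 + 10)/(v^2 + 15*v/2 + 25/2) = (v + 4)/(v + 5)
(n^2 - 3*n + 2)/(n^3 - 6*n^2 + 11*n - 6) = 1/(n - 3)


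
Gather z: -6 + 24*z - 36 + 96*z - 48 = 120*z - 90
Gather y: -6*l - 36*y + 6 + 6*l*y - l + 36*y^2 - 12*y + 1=-7*l + 36*y^2 + y*(6*l - 48) + 7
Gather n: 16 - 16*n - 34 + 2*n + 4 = -14*n - 14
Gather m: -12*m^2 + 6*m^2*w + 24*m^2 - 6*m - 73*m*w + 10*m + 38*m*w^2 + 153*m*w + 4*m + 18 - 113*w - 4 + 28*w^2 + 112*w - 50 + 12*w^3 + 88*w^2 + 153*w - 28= m^2*(6*w + 12) + m*(38*w^2 + 80*w + 8) + 12*w^3 + 116*w^2 + 152*w - 64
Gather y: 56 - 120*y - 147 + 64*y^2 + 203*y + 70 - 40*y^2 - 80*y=24*y^2 + 3*y - 21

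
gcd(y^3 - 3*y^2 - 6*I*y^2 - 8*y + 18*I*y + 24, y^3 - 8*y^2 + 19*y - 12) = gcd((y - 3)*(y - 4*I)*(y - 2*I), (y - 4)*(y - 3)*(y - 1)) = y - 3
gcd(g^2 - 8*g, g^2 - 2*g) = g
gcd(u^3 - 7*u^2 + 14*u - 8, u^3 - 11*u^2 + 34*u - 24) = u^2 - 5*u + 4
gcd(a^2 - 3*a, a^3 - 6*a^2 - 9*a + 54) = a - 3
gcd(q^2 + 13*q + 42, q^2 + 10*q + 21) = q + 7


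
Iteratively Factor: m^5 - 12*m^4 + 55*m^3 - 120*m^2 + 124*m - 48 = (m - 3)*(m^4 - 9*m^3 + 28*m^2 - 36*m + 16) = (m - 3)*(m - 2)*(m^3 - 7*m^2 + 14*m - 8) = (m - 3)*(m - 2)*(m - 1)*(m^2 - 6*m + 8) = (m - 4)*(m - 3)*(m - 2)*(m - 1)*(m - 2)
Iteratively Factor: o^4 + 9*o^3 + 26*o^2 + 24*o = (o + 3)*(o^3 + 6*o^2 + 8*o) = (o + 2)*(o + 3)*(o^2 + 4*o) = (o + 2)*(o + 3)*(o + 4)*(o)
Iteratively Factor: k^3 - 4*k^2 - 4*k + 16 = (k - 4)*(k^2 - 4) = (k - 4)*(k - 2)*(k + 2)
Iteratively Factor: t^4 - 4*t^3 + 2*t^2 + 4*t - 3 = (t - 3)*(t^3 - t^2 - t + 1) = (t - 3)*(t - 1)*(t^2 - 1) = (t - 3)*(t - 1)*(t + 1)*(t - 1)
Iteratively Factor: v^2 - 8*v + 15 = (v - 5)*(v - 3)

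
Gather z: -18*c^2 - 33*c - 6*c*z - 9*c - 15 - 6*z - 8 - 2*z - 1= -18*c^2 - 42*c + z*(-6*c - 8) - 24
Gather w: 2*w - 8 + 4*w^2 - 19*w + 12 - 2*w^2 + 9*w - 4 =2*w^2 - 8*w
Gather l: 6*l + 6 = 6*l + 6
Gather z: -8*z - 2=-8*z - 2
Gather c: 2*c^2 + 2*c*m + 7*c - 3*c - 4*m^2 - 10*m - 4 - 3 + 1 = 2*c^2 + c*(2*m + 4) - 4*m^2 - 10*m - 6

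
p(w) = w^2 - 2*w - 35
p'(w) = 2*w - 2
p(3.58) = -29.34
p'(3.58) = 5.16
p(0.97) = -36.00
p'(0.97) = -0.06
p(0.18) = -35.33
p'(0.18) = -1.64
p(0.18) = -35.33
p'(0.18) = -1.64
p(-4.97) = -0.36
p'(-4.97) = -11.94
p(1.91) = -35.17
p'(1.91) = 1.82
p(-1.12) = -31.51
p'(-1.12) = -4.24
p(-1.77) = -28.33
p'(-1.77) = -5.54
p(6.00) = -11.00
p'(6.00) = 10.00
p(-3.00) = -20.00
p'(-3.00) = -8.00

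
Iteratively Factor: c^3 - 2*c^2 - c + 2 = (c - 1)*(c^2 - c - 2) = (c - 1)*(c + 1)*(c - 2)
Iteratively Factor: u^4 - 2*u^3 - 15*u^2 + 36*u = (u)*(u^3 - 2*u^2 - 15*u + 36) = u*(u + 4)*(u^2 - 6*u + 9) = u*(u - 3)*(u + 4)*(u - 3)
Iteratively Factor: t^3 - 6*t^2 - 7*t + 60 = (t + 3)*(t^2 - 9*t + 20) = (t - 5)*(t + 3)*(t - 4)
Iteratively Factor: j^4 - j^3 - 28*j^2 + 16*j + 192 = (j + 4)*(j^3 - 5*j^2 - 8*j + 48) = (j - 4)*(j + 4)*(j^2 - j - 12) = (j - 4)*(j + 3)*(j + 4)*(j - 4)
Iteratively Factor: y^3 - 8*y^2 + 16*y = (y - 4)*(y^2 - 4*y) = (y - 4)^2*(y)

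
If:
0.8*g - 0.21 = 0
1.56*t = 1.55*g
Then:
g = 0.26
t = 0.26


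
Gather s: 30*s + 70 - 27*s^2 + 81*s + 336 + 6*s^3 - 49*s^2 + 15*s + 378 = 6*s^3 - 76*s^2 + 126*s + 784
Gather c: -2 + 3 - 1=0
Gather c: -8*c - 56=-8*c - 56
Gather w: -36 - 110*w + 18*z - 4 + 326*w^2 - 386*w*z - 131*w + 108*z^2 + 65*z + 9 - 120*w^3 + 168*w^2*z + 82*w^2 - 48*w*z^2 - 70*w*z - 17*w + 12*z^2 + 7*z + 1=-120*w^3 + w^2*(168*z + 408) + w*(-48*z^2 - 456*z - 258) + 120*z^2 + 90*z - 30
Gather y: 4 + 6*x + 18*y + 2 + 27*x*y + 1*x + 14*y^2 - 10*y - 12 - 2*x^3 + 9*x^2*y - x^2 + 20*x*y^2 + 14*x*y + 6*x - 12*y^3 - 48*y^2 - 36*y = -2*x^3 - x^2 + 13*x - 12*y^3 + y^2*(20*x - 34) + y*(9*x^2 + 41*x - 28) - 6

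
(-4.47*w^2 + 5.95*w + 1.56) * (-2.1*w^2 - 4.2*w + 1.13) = 9.387*w^4 + 6.279*w^3 - 33.3171*w^2 + 0.171499999999999*w + 1.7628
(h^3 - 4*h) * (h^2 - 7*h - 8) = h^5 - 7*h^4 - 12*h^3 + 28*h^2 + 32*h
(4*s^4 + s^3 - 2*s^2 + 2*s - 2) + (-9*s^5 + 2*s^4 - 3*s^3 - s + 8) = -9*s^5 + 6*s^4 - 2*s^3 - 2*s^2 + s + 6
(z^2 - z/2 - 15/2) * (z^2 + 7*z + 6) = z^4 + 13*z^3/2 - 5*z^2 - 111*z/2 - 45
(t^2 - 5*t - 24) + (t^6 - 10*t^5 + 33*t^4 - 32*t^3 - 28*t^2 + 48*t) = t^6 - 10*t^5 + 33*t^4 - 32*t^3 - 27*t^2 + 43*t - 24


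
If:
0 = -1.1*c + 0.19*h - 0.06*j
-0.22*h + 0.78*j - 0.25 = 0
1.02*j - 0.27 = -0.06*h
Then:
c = -0.04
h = -0.16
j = 0.27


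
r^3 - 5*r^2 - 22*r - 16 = (r - 8)*(r + 1)*(r + 2)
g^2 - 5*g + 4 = (g - 4)*(g - 1)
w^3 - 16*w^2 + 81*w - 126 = (w - 7)*(w - 6)*(w - 3)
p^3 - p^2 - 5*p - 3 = (p - 3)*(p + 1)^2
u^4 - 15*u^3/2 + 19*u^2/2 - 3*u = u*(u - 6)*(u - 1)*(u - 1/2)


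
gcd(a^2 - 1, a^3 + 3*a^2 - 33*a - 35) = a + 1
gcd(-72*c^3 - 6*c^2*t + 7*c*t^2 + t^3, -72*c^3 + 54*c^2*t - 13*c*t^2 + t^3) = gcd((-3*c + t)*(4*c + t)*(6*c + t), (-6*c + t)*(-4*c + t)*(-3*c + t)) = -3*c + t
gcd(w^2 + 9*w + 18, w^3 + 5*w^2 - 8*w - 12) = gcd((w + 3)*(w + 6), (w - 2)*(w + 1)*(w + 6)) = w + 6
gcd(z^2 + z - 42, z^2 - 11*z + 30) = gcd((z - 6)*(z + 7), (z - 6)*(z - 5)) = z - 6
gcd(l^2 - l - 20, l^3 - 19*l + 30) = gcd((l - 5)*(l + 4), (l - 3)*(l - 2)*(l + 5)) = 1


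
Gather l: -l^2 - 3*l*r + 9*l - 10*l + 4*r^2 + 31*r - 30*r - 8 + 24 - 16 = -l^2 + l*(-3*r - 1) + 4*r^2 + r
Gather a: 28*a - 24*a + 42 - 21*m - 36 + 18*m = 4*a - 3*m + 6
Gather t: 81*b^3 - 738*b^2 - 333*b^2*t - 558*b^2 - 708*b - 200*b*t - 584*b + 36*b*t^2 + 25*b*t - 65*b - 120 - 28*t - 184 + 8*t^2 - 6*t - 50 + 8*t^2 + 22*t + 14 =81*b^3 - 1296*b^2 - 1357*b + t^2*(36*b + 16) + t*(-333*b^2 - 175*b - 12) - 340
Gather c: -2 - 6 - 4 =-12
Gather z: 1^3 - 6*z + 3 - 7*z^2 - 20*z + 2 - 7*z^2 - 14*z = -14*z^2 - 40*z + 6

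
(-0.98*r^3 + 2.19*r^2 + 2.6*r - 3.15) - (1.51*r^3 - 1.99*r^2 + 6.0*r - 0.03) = -2.49*r^3 + 4.18*r^2 - 3.4*r - 3.12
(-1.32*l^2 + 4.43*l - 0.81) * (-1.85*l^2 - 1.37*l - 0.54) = 2.442*l^4 - 6.3871*l^3 - 3.8578*l^2 - 1.2825*l + 0.4374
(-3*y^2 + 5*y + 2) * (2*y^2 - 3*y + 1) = -6*y^4 + 19*y^3 - 14*y^2 - y + 2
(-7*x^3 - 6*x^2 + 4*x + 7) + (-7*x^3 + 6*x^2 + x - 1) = -14*x^3 + 5*x + 6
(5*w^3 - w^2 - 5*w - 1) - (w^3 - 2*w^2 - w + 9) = 4*w^3 + w^2 - 4*w - 10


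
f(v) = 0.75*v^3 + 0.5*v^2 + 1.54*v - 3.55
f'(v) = 2.25*v^2 + 1.0*v + 1.54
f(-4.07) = -52.10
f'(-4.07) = 34.74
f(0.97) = -0.90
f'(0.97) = 4.63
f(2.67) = 18.40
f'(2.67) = 20.25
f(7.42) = 341.79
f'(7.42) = 132.84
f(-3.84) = -44.56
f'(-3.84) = 30.88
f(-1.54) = -7.47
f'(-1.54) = 5.34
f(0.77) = -1.73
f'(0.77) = 3.64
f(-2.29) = -13.46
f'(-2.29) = 11.05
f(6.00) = 185.69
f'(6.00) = 88.54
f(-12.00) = -1246.03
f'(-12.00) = 313.54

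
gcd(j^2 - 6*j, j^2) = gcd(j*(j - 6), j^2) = j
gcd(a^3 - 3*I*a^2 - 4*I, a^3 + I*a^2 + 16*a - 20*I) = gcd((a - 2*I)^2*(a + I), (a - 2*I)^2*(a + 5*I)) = a^2 - 4*I*a - 4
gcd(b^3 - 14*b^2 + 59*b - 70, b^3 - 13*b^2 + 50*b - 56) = b^2 - 9*b + 14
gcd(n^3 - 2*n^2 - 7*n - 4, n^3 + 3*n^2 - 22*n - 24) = n^2 - 3*n - 4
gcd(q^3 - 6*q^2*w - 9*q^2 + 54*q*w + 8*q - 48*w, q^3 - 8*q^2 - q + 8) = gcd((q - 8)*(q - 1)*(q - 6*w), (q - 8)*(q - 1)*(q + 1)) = q^2 - 9*q + 8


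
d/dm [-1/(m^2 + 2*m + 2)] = 2*(m + 1)/(m^2 + 2*m + 2)^2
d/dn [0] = 0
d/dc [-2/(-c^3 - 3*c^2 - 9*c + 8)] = 6*(-c^2 - 2*c - 3)/(c^3 + 3*c^2 + 9*c - 8)^2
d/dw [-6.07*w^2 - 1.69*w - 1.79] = -12.14*w - 1.69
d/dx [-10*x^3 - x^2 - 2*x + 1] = -30*x^2 - 2*x - 2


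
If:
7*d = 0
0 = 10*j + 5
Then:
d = 0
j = -1/2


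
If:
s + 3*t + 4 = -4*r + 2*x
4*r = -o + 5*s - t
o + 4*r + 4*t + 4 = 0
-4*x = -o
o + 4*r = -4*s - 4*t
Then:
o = 8/3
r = 4/3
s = 1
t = -3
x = 2/3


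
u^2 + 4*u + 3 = (u + 1)*(u + 3)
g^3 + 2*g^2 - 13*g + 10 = (g - 2)*(g - 1)*(g + 5)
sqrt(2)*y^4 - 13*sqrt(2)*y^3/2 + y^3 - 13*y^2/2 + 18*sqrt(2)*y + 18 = (y - 6)*(y - 2)*(y + 3/2)*(sqrt(2)*y + 1)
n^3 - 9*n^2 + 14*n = n*(n - 7)*(n - 2)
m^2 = m^2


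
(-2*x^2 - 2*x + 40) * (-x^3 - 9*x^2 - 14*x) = 2*x^5 + 20*x^4 + 6*x^3 - 332*x^2 - 560*x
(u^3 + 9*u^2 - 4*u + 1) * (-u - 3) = -u^4 - 12*u^3 - 23*u^2 + 11*u - 3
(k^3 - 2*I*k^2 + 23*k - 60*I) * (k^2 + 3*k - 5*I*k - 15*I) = k^5 + 3*k^4 - 7*I*k^4 + 13*k^3 - 21*I*k^3 + 39*k^2 - 175*I*k^2 - 300*k - 525*I*k - 900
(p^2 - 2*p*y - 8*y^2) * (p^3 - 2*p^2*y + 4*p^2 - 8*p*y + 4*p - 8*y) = p^5 - 4*p^4*y + 4*p^4 - 4*p^3*y^2 - 16*p^3*y + 4*p^3 + 16*p^2*y^3 - 16*p^2*y^2 - 16*p^2*y + 64*p*y^3 - 16*p*y^2 + 64*y^3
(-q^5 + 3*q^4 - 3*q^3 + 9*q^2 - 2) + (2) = -q^5 + 3*q^4 - 3*q^3 + 9*q^2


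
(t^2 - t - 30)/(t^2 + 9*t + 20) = (t - 6)/(t + 4)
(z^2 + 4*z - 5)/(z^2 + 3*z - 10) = (z - 1)/(z - 2)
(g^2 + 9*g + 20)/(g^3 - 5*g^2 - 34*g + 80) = (g + 4)/(g^2 - 10*g + 16)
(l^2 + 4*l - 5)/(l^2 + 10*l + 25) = (l - 1)/(l + 5)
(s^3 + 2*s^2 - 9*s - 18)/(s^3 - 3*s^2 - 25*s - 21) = (s^2 - s - 6)/(s^2 - 6*s - 7)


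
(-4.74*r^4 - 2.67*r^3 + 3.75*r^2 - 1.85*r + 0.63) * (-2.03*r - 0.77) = 9.6222*r^5 + 9.0699*r^4 - 5.5566*r^3 + 0.867999999999999*r^2 + 0.1456*r - 0.4851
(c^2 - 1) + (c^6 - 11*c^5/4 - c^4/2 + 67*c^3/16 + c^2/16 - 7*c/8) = c^6 - 11*c^5/4 - c^4/2 + 67*c^3/16 + 17*c^2/16 - 7*c/8 - 1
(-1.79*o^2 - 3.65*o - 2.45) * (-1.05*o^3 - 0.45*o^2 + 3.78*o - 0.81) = 1.8795*o^5 + 4.638*o^4 - 2.5512*o^3 - 11.2446*o^2 - 6.3045*o + 1.9845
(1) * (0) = 0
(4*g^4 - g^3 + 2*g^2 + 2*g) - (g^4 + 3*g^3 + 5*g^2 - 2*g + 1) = 3*g^4 - 4*g^3 - 3*g^2 + 4*g - 1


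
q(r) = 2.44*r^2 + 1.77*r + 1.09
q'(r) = 4.88*r + 1.77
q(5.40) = 81.80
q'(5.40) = 28.12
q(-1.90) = 6.54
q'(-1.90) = -7.50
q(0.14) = 1.39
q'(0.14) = 2.45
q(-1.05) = 1.92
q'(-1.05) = -3.35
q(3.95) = 46.15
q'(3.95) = 21.05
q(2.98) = 28.03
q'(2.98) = 16.31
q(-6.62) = 96.30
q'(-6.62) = -30.54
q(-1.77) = 5.60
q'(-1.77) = -6.87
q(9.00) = 214.66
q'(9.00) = 45.69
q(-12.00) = 331.21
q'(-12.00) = -56.79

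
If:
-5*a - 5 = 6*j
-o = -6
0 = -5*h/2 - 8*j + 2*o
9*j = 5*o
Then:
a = -5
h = -88/15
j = 10/3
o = 6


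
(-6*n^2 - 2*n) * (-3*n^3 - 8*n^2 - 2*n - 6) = 18*n^5 + 54*n^4 + 28*n^3 + 40*n^2 + 12*n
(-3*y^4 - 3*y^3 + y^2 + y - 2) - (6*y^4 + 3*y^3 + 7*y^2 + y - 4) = -9*y^4 - 6*y^3 - 6*y^2 + 2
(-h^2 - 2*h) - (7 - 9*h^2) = 8*h^2 - 2*h - 7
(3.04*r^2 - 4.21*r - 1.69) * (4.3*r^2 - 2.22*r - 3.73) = 13.072*r^4 - 24.8518*r^3 - 9.26*r^2 + 19.4551*r + 6.3037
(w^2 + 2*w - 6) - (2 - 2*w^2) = 3*w^2 + 2*w - 8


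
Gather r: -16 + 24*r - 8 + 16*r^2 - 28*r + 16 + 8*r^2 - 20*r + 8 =24*r^2 - 24*r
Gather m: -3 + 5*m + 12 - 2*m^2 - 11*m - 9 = -2*m^2 - 6*m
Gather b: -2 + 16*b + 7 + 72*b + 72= 88*b + 77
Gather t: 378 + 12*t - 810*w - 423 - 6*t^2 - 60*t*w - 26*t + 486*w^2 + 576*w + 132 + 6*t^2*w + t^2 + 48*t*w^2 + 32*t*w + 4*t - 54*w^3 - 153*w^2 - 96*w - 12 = t^2*(6*w - 5) + t*(48*w^2 - 28*w - 10) - 54*w^3 + 333*w^2 - 330*w + 75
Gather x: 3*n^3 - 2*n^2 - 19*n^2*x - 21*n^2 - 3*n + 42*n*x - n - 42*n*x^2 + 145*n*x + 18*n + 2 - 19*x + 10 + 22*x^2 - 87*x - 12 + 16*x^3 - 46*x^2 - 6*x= 3*n^3 - 23*n^2 + 14*n + 16*x^3 + x^2*(-42*n - 24) + x*(-19*n^2 + 187*n - 112)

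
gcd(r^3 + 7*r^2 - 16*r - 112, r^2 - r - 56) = r + 7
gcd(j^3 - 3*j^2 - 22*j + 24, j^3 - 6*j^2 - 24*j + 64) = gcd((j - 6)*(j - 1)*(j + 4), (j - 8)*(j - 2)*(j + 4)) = j + 4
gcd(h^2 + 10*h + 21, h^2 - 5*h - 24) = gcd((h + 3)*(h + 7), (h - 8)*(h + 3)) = h + 3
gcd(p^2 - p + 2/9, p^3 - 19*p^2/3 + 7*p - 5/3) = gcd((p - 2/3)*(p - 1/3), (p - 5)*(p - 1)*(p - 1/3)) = p - 1/3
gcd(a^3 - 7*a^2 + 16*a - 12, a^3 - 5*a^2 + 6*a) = a^2 - 5*a + 6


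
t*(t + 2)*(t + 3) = t^3 + 5*t^2 + 6*t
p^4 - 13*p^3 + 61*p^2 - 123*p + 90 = (p - 5)*(p - 3)^2*(p - 2)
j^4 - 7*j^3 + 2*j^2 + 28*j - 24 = (j - 6)*(j - 2)*(j - 1)*(j + 2)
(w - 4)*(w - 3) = w^2 - 7*w + 12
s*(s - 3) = s^2 - 3*s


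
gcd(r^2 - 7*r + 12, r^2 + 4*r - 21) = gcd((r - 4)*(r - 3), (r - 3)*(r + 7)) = r - 3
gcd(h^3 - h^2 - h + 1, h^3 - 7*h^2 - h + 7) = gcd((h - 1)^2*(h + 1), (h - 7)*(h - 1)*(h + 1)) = h^2 - 1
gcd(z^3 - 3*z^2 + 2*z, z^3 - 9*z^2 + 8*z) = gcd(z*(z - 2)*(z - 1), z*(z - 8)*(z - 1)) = z^2 - z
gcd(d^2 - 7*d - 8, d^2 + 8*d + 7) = d + 1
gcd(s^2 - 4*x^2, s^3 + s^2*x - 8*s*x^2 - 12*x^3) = s + 2*x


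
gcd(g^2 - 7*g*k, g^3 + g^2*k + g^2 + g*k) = g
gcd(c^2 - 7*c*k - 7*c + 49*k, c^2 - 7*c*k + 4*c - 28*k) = c - 7*k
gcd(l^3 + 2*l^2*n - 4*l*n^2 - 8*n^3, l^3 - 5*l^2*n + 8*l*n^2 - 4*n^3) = l - 2*n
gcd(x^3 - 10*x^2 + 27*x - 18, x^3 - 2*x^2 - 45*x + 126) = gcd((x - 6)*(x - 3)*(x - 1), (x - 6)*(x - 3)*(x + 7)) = x^2 - 9*x + 18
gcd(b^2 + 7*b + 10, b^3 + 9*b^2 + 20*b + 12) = b + 2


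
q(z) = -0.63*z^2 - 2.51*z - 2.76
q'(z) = -1.26*z - 2.51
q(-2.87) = -0.75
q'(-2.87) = 1.11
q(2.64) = -13.78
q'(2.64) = -5.84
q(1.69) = -8.80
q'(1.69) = -4.64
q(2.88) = -15.21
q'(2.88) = -6.14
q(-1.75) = -0.30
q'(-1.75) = -0.30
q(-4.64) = -4.68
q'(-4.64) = 3.34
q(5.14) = -32.31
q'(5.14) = -8.99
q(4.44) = -26.32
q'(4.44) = -8.10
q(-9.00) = -31.20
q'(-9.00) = 8.83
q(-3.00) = -0.90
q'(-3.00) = 1.27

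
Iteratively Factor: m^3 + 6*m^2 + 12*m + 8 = (m + 2)*(m^2 + 4*m + 4) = (m + 2)^2*(m + 2)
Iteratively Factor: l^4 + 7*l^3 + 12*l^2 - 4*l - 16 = (l + 2)*(l^3 + 5*l^2 + 2*l - 8) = (l + 2)*(l + 4)*(l^2 + l - 2) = (l + 2)^2*(l + 4)*(l - 1)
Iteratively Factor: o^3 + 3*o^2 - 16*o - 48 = (o + 4)*(o^2 - o - 12) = (o + 3)*(o + 4)*(o - 4)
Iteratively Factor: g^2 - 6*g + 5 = (g - 1)*(g - 5)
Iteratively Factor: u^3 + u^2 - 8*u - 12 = (u + 2)*(u^2 - u - 6) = (u + 2)^2*(u - 3)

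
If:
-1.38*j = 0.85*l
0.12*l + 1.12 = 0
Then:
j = 5.75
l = -9.33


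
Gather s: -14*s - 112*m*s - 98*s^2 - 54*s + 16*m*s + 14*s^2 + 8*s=-84*s^2 + s*(-96*m - 60)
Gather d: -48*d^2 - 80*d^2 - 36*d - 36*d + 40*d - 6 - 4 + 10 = -128*d^2 - 32*d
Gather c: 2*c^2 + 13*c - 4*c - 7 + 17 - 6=2*c^2 + 9*c + 4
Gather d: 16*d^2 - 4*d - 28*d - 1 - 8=16*d^2 - 32*d - 9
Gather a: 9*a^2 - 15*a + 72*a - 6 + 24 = 9*a^2 + 57*a + 18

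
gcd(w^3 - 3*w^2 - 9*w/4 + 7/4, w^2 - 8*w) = 1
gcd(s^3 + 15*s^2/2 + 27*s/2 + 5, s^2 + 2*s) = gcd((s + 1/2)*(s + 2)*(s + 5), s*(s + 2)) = s + 2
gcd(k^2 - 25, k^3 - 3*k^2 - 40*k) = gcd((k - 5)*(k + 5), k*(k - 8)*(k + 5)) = k + 5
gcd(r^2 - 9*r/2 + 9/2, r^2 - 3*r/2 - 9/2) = r - 3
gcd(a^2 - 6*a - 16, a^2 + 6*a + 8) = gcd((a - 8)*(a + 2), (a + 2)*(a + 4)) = a + 2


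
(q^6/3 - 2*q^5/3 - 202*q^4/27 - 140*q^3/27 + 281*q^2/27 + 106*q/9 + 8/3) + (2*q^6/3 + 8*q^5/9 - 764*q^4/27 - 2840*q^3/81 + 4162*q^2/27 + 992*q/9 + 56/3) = q^6 + 2*q^5/9 - 322*q^4/9 - 3260*q^3/81 + 1481*q^2/9 + 122*q + 64/3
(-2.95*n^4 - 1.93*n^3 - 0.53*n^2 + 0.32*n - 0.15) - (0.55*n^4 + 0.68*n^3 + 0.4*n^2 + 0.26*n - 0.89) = -3.5*n^4 - 2.61*n^3 - 0.93*n^2 + 0.06*n + 0.74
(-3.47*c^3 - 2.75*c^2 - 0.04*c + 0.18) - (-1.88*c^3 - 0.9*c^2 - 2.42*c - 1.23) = -1.59*c^3 - 1.85*c^2 + 2.38*c + 1.41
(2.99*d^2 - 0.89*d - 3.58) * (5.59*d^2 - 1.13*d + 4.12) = 16.7141*d^4 - 8.3538*d^3 - 6.6877*d^2 + 0.3786*d - 14.7496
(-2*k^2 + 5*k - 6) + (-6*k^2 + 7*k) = -8*k^2 + 12*k - 6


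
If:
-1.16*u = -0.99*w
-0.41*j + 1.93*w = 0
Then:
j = 4.70731707317073*w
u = 0.853448275862069*w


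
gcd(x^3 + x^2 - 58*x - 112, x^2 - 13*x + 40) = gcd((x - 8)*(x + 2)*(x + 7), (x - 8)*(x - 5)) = x - 8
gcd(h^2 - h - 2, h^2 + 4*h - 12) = h - 2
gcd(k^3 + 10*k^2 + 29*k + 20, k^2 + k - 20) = k + 5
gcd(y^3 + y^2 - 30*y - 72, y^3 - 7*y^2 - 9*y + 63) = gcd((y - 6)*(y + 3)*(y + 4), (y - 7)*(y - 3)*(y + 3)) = y + 3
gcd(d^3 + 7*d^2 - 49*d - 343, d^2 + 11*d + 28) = d + 7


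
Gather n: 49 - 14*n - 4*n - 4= 45 - 18*n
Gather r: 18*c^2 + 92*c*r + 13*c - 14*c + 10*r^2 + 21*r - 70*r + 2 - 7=18*c^2 - c + 10*r^2 + r*(92*c - 49) - 5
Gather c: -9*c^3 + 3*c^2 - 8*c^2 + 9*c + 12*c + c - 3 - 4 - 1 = -9*c^3 - 5*c^2 + 22*c - 8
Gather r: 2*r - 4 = 2*r - 4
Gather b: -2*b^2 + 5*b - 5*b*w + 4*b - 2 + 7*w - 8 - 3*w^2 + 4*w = -2*b^2 + b*(9 - 5*w) - 3*w^2 + 11*w - 10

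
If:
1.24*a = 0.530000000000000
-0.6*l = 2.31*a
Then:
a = 0.43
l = -1.65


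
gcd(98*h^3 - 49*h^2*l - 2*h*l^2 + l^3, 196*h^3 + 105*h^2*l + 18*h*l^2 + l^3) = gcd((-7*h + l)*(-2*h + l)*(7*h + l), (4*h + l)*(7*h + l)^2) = 7*h + l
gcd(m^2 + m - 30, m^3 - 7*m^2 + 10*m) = m - 5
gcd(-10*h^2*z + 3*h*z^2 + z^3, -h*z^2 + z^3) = z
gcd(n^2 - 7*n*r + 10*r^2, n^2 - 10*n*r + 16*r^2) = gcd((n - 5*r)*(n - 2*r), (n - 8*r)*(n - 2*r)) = -n + 2*r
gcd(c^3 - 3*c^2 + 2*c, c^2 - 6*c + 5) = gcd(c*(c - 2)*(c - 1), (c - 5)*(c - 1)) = c - 1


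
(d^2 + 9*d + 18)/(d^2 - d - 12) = (d + 6)/(d - 4)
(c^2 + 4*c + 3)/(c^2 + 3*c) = (c + 1)/c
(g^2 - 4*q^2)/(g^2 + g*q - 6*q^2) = (g + 2*q)/(g + 3*q)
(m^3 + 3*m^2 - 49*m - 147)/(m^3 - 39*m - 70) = (m^2 + 10*m + 21)/(m^2 + 7*m + 10)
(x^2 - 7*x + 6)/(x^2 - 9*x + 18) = (x - 1)/(x - 3)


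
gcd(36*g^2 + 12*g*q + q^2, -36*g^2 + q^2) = 6*g + q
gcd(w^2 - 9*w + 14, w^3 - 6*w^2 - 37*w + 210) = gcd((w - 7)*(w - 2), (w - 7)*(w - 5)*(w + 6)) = w - 7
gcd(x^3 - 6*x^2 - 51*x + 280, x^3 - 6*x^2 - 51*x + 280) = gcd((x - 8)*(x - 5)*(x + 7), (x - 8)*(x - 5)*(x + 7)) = x^3 - 6*x^2 - 51*x + 280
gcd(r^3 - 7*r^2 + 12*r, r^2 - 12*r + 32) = r - 4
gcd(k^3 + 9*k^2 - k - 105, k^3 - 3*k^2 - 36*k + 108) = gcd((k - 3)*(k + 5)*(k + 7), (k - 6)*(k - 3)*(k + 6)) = k - 3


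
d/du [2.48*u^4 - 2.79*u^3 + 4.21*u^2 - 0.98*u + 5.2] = 9.92*u^3 - 8.37*u^2 + 8.42*u - 0.98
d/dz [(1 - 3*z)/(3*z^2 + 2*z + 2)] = (9*z^2 - 6*z - 8)/(9*z^4 + 12*z^3 + 16*z^2 + 8*z + 4)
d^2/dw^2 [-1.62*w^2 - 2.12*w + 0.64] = -3.24000000000000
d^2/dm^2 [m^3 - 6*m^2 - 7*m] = 6*m - 12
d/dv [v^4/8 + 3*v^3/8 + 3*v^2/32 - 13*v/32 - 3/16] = v^3/2 + 9*v^2/8 + 3*v/16 - 13/32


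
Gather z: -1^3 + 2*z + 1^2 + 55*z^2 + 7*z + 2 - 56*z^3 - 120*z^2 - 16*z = -56*z^3 - 65*z^2 - 7*z + 2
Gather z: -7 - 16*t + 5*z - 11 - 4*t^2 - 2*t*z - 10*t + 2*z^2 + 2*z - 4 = -4*t^2 - 26*t + 2*z^2 + z*(7 - 2*t) - 22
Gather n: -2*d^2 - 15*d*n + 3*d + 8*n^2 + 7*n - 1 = -2*d^2 + 3*d + 8*n^2 + n*(7 - 15*d) - 1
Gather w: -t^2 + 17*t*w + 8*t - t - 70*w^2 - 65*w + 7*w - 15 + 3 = -t^2 + 7*t - 70*w^2 + w*(17*t - 58) - 12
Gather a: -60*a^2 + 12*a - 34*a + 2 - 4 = -60*a^2 - 22*a - 2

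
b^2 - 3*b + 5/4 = (b - 5/2)*(b - 1/2)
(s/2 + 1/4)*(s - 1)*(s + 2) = s^3/2 + 3*s^2/4 - 3*s/4 - 1/2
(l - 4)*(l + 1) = l^2 - 3*l - 4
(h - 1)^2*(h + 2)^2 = h^4 + 2*h^3 - 3*h^2 - 4*h + 4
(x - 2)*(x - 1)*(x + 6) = x^3 + 3*x^2 - 16*x + 12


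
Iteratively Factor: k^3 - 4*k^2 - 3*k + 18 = (k - 3)*(k^2 - k - 6) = (k - 3)*(k + 2)*(k - 3)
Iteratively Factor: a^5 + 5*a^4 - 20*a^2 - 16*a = (a + 1)*(a^4 + 4*a^3 - 4*a^2 - 16*a) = (a + 1)*(a + 2)*(a^3 + 2*a^2 - 8*a) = (a - 2)*(a + 1)*(a + 2)*(a^2 + 4*a) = a*(a - 2)*(a + 1)*(a + 2)*(a + 4)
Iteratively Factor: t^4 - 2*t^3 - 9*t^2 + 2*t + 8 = (t + 2)*(t^3 - 4*t^2 - t + 4) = (t - 4)*(t + 2)*(t^2 - 1) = (t - 4)*(t + 1)*(t + 2)*(t - 1)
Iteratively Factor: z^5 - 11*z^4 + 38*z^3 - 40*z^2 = (z - 5)*(z^4 - 6*z^3 + 8*z^2) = (z - 5)*(z - 2)*(z^3 - 4*z^2) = z*(z - 5)*(z - 2)*(z^2 - 4*z) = z*(z - 5)*(z - 4)*(z - 2)*(z)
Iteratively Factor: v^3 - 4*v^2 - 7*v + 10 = (v - 1)*(v^2 - 3*v - 10) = (v - 1)*(v + 2)*(v - 5)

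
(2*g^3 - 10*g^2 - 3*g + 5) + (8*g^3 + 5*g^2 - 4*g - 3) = 10*g^3 - 5*g^2 - 7*g + 2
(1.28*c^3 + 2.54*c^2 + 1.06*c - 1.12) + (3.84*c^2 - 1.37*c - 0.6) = 1.28*c^3 + 6.38*c^2 - 0.31*c - 1.72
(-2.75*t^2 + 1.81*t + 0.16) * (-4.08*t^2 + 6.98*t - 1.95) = 11.22*t^4 - 26.5798*t^3 + 17.3435*t^2 - 2.4127*t - 0.312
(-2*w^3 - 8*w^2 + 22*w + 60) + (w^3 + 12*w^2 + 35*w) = -w^3 + 4*w^2 + 57*w + 60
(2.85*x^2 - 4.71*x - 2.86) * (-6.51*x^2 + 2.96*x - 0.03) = -18.5535*x^4 + 39.0981*x^3 + 4.5915*x^2 - 8.3243*x + 0.0858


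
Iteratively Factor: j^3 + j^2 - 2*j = (j - 1)*(j^2 + 2*j) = j*(j - 1)*(j + 2)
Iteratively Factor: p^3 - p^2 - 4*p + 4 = (p + 2)*(p^2 - 3*p + 2) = (p - 2)*(p + 2)*(p - 1)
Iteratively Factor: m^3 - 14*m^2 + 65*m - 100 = (m - 4)*(m^2 - 10*m + 25) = (m - 5)*(m - 4)*(m - 5)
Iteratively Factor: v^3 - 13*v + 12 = (v - 3)*(v^2 + 3*v - 4) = (v - 3)*(v - 1)*(v + 4)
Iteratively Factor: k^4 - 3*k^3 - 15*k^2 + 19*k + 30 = (k + 1)*(k^3 - 4*k^2 - 11*k + 30) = (k + 1)*(k + 3)*(k^2 - 7*k + 10) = (k - 2)*(k + 1)*(k + 3)*(k - 5)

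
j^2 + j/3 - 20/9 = (j - 4/3)*(j + 5/3)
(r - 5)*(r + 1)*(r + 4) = r^3 - 21*r - 20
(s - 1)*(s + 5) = s^2 + 4*s - 5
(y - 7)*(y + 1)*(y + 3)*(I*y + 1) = I*y^4 + y^3 - 3*I*y^3 - 3*y^2 - 25*I*y^2 - 25*y - 21*I*y - 21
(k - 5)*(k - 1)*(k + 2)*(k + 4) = k^4 - 23*k^2 - 18*k + 40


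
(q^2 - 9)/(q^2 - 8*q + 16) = (q^2 - 9)/(q^2 - 8*q + 16)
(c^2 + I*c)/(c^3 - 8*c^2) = (c + I)/(c*(c - 8))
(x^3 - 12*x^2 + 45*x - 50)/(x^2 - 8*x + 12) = (x^2 - 10*x + 25)/(x - 6)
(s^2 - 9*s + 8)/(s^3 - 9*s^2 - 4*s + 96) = (s - 1)/(s^2 - s - 12)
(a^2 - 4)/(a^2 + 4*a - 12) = (a + 2)/(a + 6)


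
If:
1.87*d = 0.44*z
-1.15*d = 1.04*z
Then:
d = 0.00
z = 0.00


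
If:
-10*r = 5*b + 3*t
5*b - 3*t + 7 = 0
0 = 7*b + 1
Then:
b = -1/7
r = -39/70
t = 44/21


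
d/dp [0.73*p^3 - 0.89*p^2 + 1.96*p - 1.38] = 2.19*p^2 - 1.78*p + 1.96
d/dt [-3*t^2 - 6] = -6*t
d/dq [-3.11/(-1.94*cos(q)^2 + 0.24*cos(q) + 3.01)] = (12.0668*cos(q) - 0.7464)*sin(q)/(-1.94*cos(q)^2 + 0.24*cos(q) + 3.01)^2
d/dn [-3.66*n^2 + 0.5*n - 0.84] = 0.5 - 7.32*n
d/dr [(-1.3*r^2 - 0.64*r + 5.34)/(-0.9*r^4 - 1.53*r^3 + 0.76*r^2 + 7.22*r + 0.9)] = (-2.34*r^5 - 3.717*r^4 + 17.2656*r^3 + 15.611*r^2 - 10.4568*r - 39.1308)/(0.81*r^8 + 2.754*r^7 + 0.9729*r^6 - 15.3216*r^5 - 23.1356*r^4 + 8.2204*r^3 + 53.4964*r^2 + 12.996*r + 0.81)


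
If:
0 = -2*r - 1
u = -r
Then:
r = -1/2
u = 1/2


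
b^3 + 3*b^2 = b^2*(b + 3)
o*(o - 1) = o^2 - o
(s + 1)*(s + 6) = s^2 + 7*s + 6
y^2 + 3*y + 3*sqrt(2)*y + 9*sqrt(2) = (y + 3)*(y + 3*sqrt(2))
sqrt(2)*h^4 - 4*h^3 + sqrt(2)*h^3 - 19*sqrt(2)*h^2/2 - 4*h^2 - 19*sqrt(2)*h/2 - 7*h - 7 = (h + 1)*(h - 7*sqrt(2)/2)*(h + sqrt(2))*(sqrt(2)*h + 1)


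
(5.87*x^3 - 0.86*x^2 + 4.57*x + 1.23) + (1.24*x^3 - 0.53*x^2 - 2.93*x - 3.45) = 7.11*x^3 - 1.39*x^2 + 1.64*x - 2.22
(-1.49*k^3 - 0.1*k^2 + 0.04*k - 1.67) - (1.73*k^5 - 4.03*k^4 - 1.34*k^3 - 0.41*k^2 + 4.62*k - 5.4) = -1.73*k^5 + 4.03*k^4 - 0.15*k^3 + 0.31*k^2 - 4.58*k + 3.73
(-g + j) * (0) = 0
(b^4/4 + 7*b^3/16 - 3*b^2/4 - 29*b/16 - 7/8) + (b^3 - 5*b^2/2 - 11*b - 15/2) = b^4/4 + 23*b^3/16 - 13*b^2/4 - 205*b/16 - 67/8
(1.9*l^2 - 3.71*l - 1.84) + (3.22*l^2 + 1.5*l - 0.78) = 5.12*l^2 - 2.21*l - 2.62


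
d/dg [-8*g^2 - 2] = -16*g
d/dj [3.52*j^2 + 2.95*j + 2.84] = 7.04*j + 2.95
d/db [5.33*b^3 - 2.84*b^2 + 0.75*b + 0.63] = 15.99*b^2 - 5.68*b + 0.75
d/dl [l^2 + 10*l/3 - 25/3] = 2*l + 10/3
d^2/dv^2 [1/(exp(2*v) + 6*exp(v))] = 2*(4*(exp(v) + 3)^2 - (exp(v) + 6)*(2*exp(v) + 3))*exp(-v)/(exp(v) + 6)^3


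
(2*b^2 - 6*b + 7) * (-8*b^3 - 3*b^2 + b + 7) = -16*b^5 + 42*b^4 - 36*b^3 - 13*b^2 - 35*b + 49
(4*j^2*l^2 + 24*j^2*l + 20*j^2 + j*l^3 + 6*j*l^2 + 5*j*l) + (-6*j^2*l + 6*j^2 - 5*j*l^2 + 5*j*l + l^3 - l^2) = 4*j^2*l^2 + 18*j^2*l + 26*j^2 + j*l^3 + j*l^2 + 10*j*l + l^3 - l^2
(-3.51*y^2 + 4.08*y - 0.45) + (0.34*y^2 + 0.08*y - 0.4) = -3.17*y^2 + 4.16*y - 0.85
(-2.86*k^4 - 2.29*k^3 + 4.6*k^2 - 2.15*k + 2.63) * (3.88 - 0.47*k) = 1.3442*k^5 - 10.0205*k^4 - 11.0472*k^3 + 18.8585*k^2 - 9.5781*k + 10.2044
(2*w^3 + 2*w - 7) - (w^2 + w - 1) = 2*w^3 - w^2 + w - 6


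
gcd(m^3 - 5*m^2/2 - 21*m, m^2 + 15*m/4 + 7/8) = m + 7/2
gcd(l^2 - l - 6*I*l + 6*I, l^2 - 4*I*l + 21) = 1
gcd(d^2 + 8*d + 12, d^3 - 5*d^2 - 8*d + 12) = d + 2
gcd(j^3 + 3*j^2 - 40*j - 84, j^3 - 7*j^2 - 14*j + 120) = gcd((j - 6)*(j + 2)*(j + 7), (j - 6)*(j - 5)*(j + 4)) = j - 6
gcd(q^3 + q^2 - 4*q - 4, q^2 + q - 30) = 1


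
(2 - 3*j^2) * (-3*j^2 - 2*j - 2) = 9*j^4 + 6*j^3 - 4*j - 4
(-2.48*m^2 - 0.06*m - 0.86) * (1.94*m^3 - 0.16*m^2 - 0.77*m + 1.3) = -4.8112*m^5 + 0.2804*m^4 + 0.2508*m^3 - 3.0402*m^2 + 0.5842*m - 1.118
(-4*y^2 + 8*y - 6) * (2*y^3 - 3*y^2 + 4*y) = -8*y^5 + 28*y^4 - 52*y^3 + 50*y^2 - 24*y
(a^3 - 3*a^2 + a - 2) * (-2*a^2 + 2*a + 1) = -2*a^5 + 8*a^4 - 7*a^3 + 3*a^2 - 3*a - 2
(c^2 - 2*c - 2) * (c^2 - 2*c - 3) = c^4 - 4*c^3 - c^2 + 10*c + 6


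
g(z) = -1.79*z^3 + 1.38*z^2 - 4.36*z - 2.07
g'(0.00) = -4.36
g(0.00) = -2.07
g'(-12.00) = -810.76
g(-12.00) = 3342.09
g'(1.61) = -13.84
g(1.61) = -12.98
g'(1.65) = -14.43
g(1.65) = -13.55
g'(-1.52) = -20.96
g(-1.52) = 14.03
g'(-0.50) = -7.08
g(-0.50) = 0.68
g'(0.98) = -6.81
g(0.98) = -6.70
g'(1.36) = -10.54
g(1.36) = -9.95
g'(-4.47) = -123.99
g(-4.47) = 204.87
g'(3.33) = -54.72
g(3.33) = -67.38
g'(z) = -5.37*z^2 + 2.76*z - 4.36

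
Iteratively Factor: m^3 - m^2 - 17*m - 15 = (m + 3)*(m^2 - 4*m - 5) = (m + 1)*(m + 3)*(m - 5)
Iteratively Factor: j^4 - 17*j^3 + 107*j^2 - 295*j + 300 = (j - 4)*(j^3 - 13*j^2 + 55*j - 75) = (j - 4)*(j - 3)*(j^2 - 10*j + 25) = (j - 5)*(j - 4)*(j - 3)*(j - 5)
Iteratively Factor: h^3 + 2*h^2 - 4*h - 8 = (h + 2)*(h^2 - 4) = (h + 2)^2*(h - 2)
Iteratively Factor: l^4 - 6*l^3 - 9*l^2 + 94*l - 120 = (l - 5)*(l^3 - l^2 - 14*l + 24) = (l - 5)*(l - 3)*(l^2 + 2*l - 8) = (l - 5)*(l - 3)*(l - 2)*(l + 4)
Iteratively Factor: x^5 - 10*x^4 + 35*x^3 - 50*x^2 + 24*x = (x - 2)*(x^4 - 8*x^3 + 19*x^2 - 12*x) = (x - 2)*(x - 1)*(x^3 - 7*x^2 + 12*x) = (x - 4)*(x - 2)*(x - 1)*(x^2 - 3*x) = x*(x - 4)*(x - 2)*(x - 1)*(x - 3)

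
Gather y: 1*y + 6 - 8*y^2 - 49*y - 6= -8*y^2 - 48*y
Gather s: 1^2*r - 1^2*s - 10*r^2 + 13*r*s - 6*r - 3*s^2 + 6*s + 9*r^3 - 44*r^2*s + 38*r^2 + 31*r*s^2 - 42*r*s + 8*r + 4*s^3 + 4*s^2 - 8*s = 9*r^3 + 28*r^2 + 3*r + 4*s^3 + s^2*(31*r + 1) + s*(-44*r^2 - 29*r - 3)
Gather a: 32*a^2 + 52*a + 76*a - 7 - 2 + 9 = 32*a^2 + 128*a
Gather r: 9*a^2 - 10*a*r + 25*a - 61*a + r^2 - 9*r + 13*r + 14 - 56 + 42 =9*a^2 - 36*a + r^2 + r*(4 - 10*a)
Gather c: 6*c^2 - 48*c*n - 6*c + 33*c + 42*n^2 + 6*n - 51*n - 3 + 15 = 6*c^2 + c*(27 - 48*n) + 42*n^2 - 45*n + 12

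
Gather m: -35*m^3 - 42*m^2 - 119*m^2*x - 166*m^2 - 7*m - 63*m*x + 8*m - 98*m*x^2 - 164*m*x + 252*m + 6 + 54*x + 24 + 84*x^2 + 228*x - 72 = -35*m^3 + m^2*(-119*x - 208) + m*(-98*x^2 - 227*x + 253) + 84*x^2 + 282*x - 42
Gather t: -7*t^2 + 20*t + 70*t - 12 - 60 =-7*t^2 + 90*t - 72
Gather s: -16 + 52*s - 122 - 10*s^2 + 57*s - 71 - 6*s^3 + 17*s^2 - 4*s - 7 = -6*s^3 + 7*s^2 + 105*s - 216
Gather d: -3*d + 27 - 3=24 - 3*d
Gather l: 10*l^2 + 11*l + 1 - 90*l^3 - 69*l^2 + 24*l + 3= -90*l^3 - 59*l^2 + 35*l + 4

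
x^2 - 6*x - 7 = (x - 7)*(x + 1)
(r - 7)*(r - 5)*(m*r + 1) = m*r^3 - 12*m*r^2 + 35*m*r + r^2 - 12*r + 35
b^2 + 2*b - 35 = (b - 5)*(b + 7)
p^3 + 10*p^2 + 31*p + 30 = (p + 2)*(p + 3)*(p + 5)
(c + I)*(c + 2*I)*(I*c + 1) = I*c^3 - 2*c^2 + I*c - 2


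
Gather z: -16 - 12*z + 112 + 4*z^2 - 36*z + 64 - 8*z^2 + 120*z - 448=-4*z^2 + 72*z - 288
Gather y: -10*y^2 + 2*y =-10*y^2 + 2*y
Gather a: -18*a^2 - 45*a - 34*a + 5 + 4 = -18*a^2 - 79*a + 9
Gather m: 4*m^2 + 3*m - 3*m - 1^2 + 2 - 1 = 4*m^2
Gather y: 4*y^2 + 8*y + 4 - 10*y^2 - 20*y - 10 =-6*y^2 - 12*y - 6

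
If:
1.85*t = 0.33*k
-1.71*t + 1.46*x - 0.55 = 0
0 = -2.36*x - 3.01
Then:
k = -7.91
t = -1.41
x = -1.28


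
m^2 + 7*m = m*(m + 7)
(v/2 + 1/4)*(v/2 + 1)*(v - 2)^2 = v^4/4 - 3*v^3/8 - 5*v^2/4 + 3*v/2 + 1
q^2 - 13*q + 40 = (q - 8)*(q - 5)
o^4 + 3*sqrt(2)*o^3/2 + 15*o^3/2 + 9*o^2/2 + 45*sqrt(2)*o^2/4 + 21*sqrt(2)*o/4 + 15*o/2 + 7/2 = (o + 1/2)*(o + 7)*(o + sqrt(2)/2)*(o + sqrt(2))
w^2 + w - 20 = (w - 4)*(w + 5)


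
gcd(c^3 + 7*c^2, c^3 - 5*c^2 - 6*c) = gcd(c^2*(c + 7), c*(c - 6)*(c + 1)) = c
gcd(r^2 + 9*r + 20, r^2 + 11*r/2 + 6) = r + 4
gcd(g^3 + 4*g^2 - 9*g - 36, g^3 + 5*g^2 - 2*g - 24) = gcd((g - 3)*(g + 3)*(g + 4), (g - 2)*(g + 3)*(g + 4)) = g^2 + 7*g + 12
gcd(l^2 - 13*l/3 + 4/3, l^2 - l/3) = l - 1/3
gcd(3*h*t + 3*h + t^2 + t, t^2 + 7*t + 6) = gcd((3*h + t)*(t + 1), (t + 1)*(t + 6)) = t + 1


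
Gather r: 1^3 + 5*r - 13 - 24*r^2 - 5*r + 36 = 24 - 24*r^2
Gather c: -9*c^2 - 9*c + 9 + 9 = -9*c^2 - 9*c + 18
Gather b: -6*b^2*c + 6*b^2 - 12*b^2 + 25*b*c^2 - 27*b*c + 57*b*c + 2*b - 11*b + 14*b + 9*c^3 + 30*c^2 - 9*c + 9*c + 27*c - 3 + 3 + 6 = b^2*(-6*c - 6) + b*(25*c^2 + 30*c + 5) + 9*c^3 + 30*c^2 + 27*c + 6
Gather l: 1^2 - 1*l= 1 - l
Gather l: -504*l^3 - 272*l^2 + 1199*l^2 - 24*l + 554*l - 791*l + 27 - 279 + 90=-504*l^3 + 927*l^2 - 261*l - 162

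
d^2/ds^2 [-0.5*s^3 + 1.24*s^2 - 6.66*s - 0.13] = 2.48 - 3.0*s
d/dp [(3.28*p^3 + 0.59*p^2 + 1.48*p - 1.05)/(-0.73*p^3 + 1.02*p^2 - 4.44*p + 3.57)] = (3.7763*p^4 - 26.9656*p^3 + 28.7001*p^2 + 6.3546*p + 0.621599999999999)/(0.5329*p^6 - 1.4892*p^5 + 7.5228*p^4 - 14.2698*p^3 + 26.9964*p^2 - 31.7016*p + 12.7449)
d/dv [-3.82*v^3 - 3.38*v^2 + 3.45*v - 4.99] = -11.46*v^2 - 6.76*v + 3.45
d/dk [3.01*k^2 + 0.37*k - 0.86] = 6.02*k + 0.37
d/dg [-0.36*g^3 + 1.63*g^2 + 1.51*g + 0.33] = -1.08*g^2 + 3.26*g + 1.51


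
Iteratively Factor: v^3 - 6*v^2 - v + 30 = (v - 5)*(v^2 - v - 6) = (v - 5)*(v - 3)*(v + 2)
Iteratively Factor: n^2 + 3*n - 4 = (n + 4)*(n - 1)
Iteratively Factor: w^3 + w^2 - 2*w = (w - 1)*(w^2 + 2*w) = (w - 1)*(w + 2)*(w)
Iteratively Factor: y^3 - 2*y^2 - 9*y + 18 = (y + 3)*(y^2 - 5*y + 6) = (y - 2)*(y + 3)*(y - 3)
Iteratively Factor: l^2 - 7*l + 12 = (l - 4)*(l - 3)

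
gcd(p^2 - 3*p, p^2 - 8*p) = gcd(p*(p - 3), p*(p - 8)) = p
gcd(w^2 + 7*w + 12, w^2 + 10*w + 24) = w + 4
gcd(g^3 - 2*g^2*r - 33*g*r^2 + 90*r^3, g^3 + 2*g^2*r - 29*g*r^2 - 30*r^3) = -g^2 - g*r + 30*r^2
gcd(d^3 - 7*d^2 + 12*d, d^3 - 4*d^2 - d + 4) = d - 4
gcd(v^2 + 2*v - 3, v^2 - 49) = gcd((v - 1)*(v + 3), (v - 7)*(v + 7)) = 1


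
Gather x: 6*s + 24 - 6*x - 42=6*s - 6*x - 18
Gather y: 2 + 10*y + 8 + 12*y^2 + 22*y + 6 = 12*y^2 + 32*y + 16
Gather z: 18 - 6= 12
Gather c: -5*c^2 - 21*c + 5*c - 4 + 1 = -5*c^2 - 16*c - 3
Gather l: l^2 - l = l^2 - l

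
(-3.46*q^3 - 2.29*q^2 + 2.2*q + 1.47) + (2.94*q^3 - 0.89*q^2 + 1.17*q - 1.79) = -0.52*q^3 - 3.18*q^2 + 3.37*q - 0.32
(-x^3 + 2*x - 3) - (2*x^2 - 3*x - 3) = -x^3 - 2*x^2 + 5*x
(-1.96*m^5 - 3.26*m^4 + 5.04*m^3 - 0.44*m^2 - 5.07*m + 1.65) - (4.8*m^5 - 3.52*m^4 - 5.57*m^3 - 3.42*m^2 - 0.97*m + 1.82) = -6.76*m^5 + 0.26*m^4 + 10.61*m^3 + 2.98*m^2 - 4.1*m - 0.17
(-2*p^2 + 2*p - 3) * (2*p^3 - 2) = -4*p^5 + 4*p^4 - 6*p^3 + 4*p^2 - 4*p + 6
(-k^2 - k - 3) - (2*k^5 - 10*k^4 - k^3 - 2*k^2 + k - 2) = -2*k^5 + 10*k^4 + k^3 + k^2 - 2*k - 1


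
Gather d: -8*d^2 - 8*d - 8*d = -8*d^2 - 16*d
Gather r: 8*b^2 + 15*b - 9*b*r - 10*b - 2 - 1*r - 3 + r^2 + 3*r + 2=8*b^2 + 5*b + r^2 + r*(2 - 9*b) - 3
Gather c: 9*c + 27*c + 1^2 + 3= 36*c + 4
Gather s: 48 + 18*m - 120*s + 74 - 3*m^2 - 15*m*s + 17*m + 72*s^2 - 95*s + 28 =-3*m^2 + 35*m + 72*s^2 + s*(-15*m - 215) + 150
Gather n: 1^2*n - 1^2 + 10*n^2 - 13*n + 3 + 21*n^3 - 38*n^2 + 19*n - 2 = 21*n^3 - 28*n^2 + 7*n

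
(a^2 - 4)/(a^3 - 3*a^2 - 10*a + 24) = (a + 2)/(a^2 - a - 12)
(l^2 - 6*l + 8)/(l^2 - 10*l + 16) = (l - 4)/(l - 8)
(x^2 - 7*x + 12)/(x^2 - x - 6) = (x - 4)/(x + 2)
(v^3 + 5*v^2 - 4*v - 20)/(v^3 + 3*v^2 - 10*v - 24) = (v^2 + 3*v - 10)/(v^2 + v - 12)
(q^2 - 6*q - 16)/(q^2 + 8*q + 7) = (q^2 - 6*q - 16)/(q^2 + 8*q + 7)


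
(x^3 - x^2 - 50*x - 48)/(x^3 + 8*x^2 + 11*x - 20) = (x^3 - x^2 - 50*x - 48)/(x^3 + 8*x^2 + 11*x - 20)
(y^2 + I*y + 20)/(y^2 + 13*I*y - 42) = (y^2 + I*y + 20)/(y^2 + 13*I*y - 42)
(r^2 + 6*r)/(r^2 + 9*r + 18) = r/(r + 3)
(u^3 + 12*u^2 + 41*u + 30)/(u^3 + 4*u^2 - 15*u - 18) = (u + 5)/(u - 3)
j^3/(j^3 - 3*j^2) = j/(j - 3)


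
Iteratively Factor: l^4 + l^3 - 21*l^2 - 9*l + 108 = (l - 3)*(l^3 + 4*l^2 - 9*l - 36) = (l - 3)*(l + 3)*(l^2 + l - 12) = (l - 3)^2*(l + 3)*(l + 4)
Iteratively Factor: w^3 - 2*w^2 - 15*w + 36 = (w - 3)*(w^2 + w - 12) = (w - 3)^2*(w + 4)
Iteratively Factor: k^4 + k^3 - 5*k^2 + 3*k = (k - 1)*(k^3 + 2*k^2 - 3*k) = (k - 1)^2*(k^2 + 3*k) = k*(k - 1)^2*(k + 3)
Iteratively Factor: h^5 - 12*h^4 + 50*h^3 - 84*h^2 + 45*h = (h - 1)*(h^4 - 11*h^3 + 39*h^2 - 45*h) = (h - 3)*(h - 1)*(h^3 - 8*h^2 + 15*h) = (h - 3)^2*(h - 1)*(h^2 - 5*h) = (h - 5)*(h - 3)^2*(h - 1)*(h)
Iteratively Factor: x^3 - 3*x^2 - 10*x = (x + 2)*(x^2 - 5*x) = (x - 5)*(x + 2)*(x)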